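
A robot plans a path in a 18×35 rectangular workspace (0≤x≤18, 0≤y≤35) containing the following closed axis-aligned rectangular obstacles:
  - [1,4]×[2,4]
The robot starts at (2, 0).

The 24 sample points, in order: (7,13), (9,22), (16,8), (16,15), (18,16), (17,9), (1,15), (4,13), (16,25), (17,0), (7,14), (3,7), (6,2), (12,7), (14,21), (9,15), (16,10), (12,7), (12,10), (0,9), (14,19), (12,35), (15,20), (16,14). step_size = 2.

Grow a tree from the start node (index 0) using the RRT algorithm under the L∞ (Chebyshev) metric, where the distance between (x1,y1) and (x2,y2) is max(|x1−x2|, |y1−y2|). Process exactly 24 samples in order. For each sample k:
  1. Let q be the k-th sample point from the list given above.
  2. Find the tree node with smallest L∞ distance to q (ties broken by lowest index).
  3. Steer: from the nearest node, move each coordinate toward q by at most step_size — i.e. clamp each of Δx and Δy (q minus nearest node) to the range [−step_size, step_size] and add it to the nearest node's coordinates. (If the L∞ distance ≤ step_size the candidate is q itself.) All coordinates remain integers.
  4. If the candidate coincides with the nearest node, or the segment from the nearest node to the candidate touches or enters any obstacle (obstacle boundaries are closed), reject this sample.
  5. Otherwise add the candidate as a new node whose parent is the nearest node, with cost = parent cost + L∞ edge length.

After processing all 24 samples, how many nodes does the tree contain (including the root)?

1. q=(7,13) nearest=0 d=13 new=(4,2) → blocked by [1,4]×[2,4], reject
2. q=(9,22) nearest=0 d=22 new=(4,2) → blocked by [1,4]×[2,4], reject
3. q=(16,8) nearest=0 d=14 new=(4,2) → blocked by [1,4]×[2,4], reject
4. q=(16,15) nearest=0 d=15 new=(4,2) → blocked by [1,4]×[2,4], reject
5. q=(18,16) nearest=0 d=16 new=(4,2) → blocked by [1,4]×[2,4], reject
6. q=(17,9) nearest=0 d=15 new=(4,2) → blocked by [1,4]×[2,4], reject
7. q=(1,15) nearest=0 d=15 new=(1,2) → blocked by [1,4]×[2,4], reject
8. q=(4,13) nearest=0 d=13 new=(4,2) → blocked by [1,4]×[2,4], reject
9. q=(16,25) nearest=0 d=25 new=(4,2) → blocked by [1,4]×[2,4], reject
10. q=(17,0) nearest=0 d=15 new=(4,0) → add node 1 parent=0 cost=2
11. q=(7,14) nearest=0 d=14 new=(4,2) → blocked by [1,4]×[2,4], reject
12. q=(3,7) nearest=0 d=7 new=(3,2) → blocked by [1,4]×[2,4], reject
13. q=(6,2) nearest=1 d=2 new=(6,2) → add node 2 parent=1 cost=4
14. q=(12,7) nearest=2 d=6 new=(8,4) → add node 3 parent=2 cost=6
15. q=(14,21) nearest=3 d=17 new=(10,6) → add node 4 parent=3 cost=8
16. q=(9,15) nearest=4 d=9 new=(9,8) → add node 5 parent=4 cost=10
17. q=(16,10) nearest=4 d=6 new=(12,8) → add node 6 parent=4 cost=10
18. q=(12,7) nearest=6 d=1 new=(12,7) → add node 7 parent=6 cost=11
19. q=(12,10) nearest=6 d=2 new=(12,10) → add node 8 parent=6 cost=12
20. q=(0,9) nearest=2 d=7 new=(4,4) → blocked by [1,4]×[2,4], reject
21. q=(14,19) nearest=8 d=9 new=(14,12) → add node 9 parent=8 cost=14
22. q=(12,35) nearest=9 d=23 new=(12,14) → add node 10 parent=9 cost=16
23. q=(15,20) nearest=10 d=6 new=(14,16) → add node 11 parent=10 cost=18
24. q=(16,14) nearest=9 d=2 new=(16,14) → add node 12 parent=9 cost=16

Node count: 13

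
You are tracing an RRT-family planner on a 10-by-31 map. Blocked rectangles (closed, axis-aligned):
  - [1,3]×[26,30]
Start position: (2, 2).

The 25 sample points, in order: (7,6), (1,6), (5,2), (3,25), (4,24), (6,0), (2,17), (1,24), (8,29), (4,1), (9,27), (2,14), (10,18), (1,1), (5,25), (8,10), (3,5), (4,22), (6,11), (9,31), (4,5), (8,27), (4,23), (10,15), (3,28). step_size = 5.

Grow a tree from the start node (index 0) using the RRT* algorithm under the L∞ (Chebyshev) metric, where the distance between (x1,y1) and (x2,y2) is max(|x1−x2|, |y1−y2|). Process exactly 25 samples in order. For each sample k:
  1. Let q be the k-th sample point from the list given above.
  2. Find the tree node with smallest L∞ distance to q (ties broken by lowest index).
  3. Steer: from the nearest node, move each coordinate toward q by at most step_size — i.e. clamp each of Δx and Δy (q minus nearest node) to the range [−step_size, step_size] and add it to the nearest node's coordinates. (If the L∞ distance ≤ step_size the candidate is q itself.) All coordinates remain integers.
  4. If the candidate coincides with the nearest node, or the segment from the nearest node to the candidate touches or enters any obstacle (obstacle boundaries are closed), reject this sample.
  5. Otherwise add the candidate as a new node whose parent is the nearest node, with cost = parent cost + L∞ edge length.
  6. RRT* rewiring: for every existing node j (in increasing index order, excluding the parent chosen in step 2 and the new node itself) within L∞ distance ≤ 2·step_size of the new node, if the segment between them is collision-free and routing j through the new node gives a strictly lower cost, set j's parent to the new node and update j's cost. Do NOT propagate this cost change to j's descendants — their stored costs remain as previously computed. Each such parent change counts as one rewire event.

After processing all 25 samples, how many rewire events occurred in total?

Rewire events: 5

1. q=(7,6) nearest=0 d=5 new=(7,6) → add node 1 parent=0 cost=5
2. q=(1,6) nearest=0 d=4 new=(1,6) → add node 2 parent=0 cost=4
3. q=(5,2) nearest=0 d=3 new=(5,2) → add node 3 parent=0 cost=3
4. q=(3,25) nearest=1 d=19 new=(3,11) → add node 4 parent=1 cost=10
5. q=(4,24) nearest=4 d=13 new=(4,16) → add node 5 parent=4 cost=15
6. q=(6,0) nearest=3 d=2 new=(6,0) → add node 6 parent=3 cost=5
7. q=(2,17) nearest=5 d=2 new=(2,17) → add node 7 parent=5 cost=17
8. q=(1,24) nearest=7 d=7 new=(1,22) → add node 8 parent=7 cost=22
9. q=(8,29) nearest=8 d=7 new=(6,27) → add node 9 parent=8 cost=27
10. q=(4,1) nearest=3 d=1 new=(4,1) → add node 10 parent=3 cost=4
11. q=(9,27) nearest=9 d=3 new=(9,27) → add node 11 parent=9 cost=30
12. q=(2,14) nearest=5 d=2 new=(2,14) → add node 12 parent=5 cost=17
13. q=(10,18) nearest=5 d=6 new=(9,18) → add node 13 parent=5 cost=20; rewire 11→13 (29<30)
14. q=(1,1) nearest=0 d=1 new=(1,1) → add node 14 parent=0 cost=1
15. q=(5,25) nearest=9 d=2 new=(5,25) → add node 15 parent=9 cost=29
16. q=(8,10) nearest=1 d=4 new=(8,10) → add node 16 parent=1 cost=9; rewire 7→16 (16<17); rewire 12→16 (15<17); rewire 13→16 (17<20)
17. q=(3,5) nearest=2 d=2 new=(3,5) → add node 17 parent=2 cost=6
18. q=(4,22) nearest=8 d=3 new=(4,22) → add node 18 parent=8 cost=25; rewire 15→18 (28<29)
19. q=(6,11) nearest=16 d=2 new=(6,11) → add node 19 parent=16 cost=11
20. q=(9,31) nearest=9 d=4 new=(9,31) → add node 20 parent=9 cost=31
21. q=(4,5) nearest=17 d=1 new=(4,5) → add node 21 parent=17 cost=7
22. q=(8,27) nearest=11 d=1 new=(8,27) → add node 22 parent=11 cost=30
23. q=(4,23) nearest=18 d=1 new=(4,23) → add node 23 parent=18 cost=26
24. q=(10,15) nearest=13 d=3 new=(10,15) → add node 24 parent=13 cost=20
25. q=(3,28) nearest=9 d=3 new=(3,28) → blocked by [1,3]×[26,30], reject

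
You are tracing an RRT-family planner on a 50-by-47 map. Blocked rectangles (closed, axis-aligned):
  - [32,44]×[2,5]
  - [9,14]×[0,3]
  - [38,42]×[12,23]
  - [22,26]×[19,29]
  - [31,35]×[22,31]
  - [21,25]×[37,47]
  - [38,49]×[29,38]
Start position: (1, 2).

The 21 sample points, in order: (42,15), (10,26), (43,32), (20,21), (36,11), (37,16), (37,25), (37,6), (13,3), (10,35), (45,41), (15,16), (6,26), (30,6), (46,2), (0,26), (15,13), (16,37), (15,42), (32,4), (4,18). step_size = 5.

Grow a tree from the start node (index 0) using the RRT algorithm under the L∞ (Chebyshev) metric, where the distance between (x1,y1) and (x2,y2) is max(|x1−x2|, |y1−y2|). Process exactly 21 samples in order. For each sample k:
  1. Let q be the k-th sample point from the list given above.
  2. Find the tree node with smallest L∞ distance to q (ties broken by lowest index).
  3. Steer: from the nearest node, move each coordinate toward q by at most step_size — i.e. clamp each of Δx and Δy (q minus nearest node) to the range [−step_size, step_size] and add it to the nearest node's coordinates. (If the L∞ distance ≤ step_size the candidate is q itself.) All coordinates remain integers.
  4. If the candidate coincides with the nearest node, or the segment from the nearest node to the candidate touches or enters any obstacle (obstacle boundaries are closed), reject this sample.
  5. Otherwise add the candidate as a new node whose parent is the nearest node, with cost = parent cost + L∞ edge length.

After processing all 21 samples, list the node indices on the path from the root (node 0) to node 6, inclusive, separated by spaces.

1. q=(42,15) nearest=0 d=41 new=(6,7) → add node 1 parent=0 cost=5
2. q=(10,26) nearest=1 d=19 new=(10,12) → add node 2 parent=1 cost=10
3. q=(43,32) nearest=2 d=33 new=(15,17) → add node 3 parent=2 cost=15
4. q=(20,21) nearest=3 d=5 new=(20,21) → add node 4 parent=3 cost=20
5. q=(36,11) nearest=4 d=16 new=(25,16) → blocked by [22,26]×[19,29], reject
6. q=(37,16) nearest=4 d=17 new=(25,16) → blocked by [22,26]×[19,29], reject
7. q=(37,25) nearest=4 d=17 new=(25,25) → blocked by [22,26]×[19,29], reject
8. q=(37,6) nearest=4 d=17 new=(25,16) → blocked by [22,26]×[19,29], reject
9. q=(13,3) nearest=1 d=7 new=(11,3) → blocked by [9,14]×[0,3], reject
10. q=(10,35) nearest=4 d=14 new=(15,26) → add node 5 parent=4 cost=25
11. q=(45,41) nearest=4 d=25 new=(25,26) → blocked by [22,26]×[19,29], reject
12. q=(15,16) nearest=3 d=1 new=(15,16) → add node 6 parent=3 cost=16
13. q=(6,26) nearest=3 d=9 new=(10,22) → add node 7 parent=3 cost=20
14. q=(30,6) nearest=3 d=15 new=(20,12) → add node 8 parent=3 cost=20
15. q=(46,2) nearest=4 d=26 new=(25,16) → blocked by [22,26]×[19,29], reject
16. q=(0,26) nearest=7 d=10 new=(5,26) → add node 9 parent=7 cost=25
17. q=(15,13) nearest=6 d=3 new=(15,13) → add node 10 parent=6 cost=19
18. q=(16,37) nearest=5 d=11 new=(16,31) → add node 11 parent=5 cost=30
19. q=(15,42) nearest=11 d=11 new=(15,36) → add node 12 parent=11 cost=35
20. q=(32,4) nearest=8 d=12 new=(25,7) → add node 13 parent=8 cost=25
21. q=(4,18) nearest=2 d=6 new=(5,17) → add node 14 parent=2 cost=15

Path: 0 1 2 3 6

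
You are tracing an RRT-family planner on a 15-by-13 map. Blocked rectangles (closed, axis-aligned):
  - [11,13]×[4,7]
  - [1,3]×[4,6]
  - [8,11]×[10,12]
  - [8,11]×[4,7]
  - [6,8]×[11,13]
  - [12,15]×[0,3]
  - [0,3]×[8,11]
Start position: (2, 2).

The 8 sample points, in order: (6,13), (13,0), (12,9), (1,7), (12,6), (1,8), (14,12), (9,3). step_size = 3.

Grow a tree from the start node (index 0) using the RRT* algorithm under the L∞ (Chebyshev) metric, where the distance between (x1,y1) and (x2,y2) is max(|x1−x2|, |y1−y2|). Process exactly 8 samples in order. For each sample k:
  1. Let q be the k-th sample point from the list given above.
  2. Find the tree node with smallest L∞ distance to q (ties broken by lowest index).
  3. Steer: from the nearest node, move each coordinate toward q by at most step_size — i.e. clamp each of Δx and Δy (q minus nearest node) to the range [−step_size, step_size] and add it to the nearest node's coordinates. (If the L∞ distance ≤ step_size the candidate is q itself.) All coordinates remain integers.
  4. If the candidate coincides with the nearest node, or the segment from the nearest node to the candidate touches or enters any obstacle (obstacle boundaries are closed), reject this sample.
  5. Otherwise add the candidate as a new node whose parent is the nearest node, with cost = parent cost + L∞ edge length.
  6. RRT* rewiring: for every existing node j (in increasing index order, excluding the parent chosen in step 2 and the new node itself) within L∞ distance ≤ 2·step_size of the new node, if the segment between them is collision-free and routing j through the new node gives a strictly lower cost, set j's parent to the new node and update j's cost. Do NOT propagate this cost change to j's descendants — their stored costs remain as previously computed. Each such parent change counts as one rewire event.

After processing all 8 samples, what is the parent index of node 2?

Parent of node 2: 1

1. q=(6,13) nearest=0 d=11 new=(5,5) → add node 1 parent=0 cost=3
2. q=(13,0) nearest=1 d=8 new=(8,2) → add node 2 parent=1 cost=6
3. q=(12,9) nearest=1 d=7 new=(8,8) → add node 3 parent=1 cost=6
4. q=(1,7) nearest=1 d=4 new=(2,7) → add node 4 parent=1 cost=6
5. q=(12,6) nearest=2 d=4 new=(11,5) → blocked by [11,13]×[4,7], reject
6. q=(1,8) nearest=4 d=1 new=(1,8) → blocked by [0,3]×[8,11], reject
7. q=(14,12) nearest=3 d=6 new=(11,11) → blocked by [8,11]×[10,12], reject
8. q=(9,3) nearest=2 d=1 new=(9,3) → add node 5 parent=2 cost=7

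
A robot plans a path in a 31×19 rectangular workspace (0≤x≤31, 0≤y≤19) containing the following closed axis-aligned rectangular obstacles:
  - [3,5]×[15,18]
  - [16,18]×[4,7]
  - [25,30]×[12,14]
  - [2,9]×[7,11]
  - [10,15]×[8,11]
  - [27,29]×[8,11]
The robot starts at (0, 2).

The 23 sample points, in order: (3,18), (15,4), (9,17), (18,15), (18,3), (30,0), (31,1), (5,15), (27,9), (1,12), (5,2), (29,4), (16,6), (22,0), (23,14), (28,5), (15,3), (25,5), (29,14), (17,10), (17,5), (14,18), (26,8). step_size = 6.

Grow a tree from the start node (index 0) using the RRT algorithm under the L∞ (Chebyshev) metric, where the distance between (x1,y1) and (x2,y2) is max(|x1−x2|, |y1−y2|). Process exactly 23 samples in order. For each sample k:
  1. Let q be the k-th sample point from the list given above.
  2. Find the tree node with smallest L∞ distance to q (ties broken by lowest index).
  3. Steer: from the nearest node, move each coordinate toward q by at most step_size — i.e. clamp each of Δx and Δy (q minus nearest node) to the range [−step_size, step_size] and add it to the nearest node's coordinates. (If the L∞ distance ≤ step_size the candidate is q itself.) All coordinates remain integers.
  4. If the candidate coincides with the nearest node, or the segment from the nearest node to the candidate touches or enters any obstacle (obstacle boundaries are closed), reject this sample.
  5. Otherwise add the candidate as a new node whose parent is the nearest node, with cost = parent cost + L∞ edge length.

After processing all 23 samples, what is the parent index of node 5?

Parent of node 5: 4

1. q=(3,18) nearest=0 d=16 new=(3,8) → blocked by [2,9]×[7,11], reject
2. q=(15,4) nearest=0 d=15 new=(6,4) → add node 1 parent=0 cost=6
3. q=(9,17) nearest=1 d=13 new=(9,10) → blocked by [2,9]×[7,11], reject
4. q=(18,15) nearest=1 d=12 new=(12,10) → blocked by [2,9]×[7,11], reject
5. q=(18,3) nearest=1 d=12 new=(12,3) → add node 2 parent=1 cost=12
6. q=(30,0) nearest=2 d=18 new=(18,0) → add node 3 parent=2 cost=18
7. q=(31,1) nearest=3 d=13 new=(24,1) → add node 4 parent=3 cost=24
8. q=(5,15) nearest=1 d=11 new=(5,10) → blocked by [2,9]×[7,11], reject
9. q=(27,9) nearest=4 d=8 new=(27,7) → add node 5 parent=4 cost=30
10. q=(1,12) nearest=1 d=8 new=(1,10) → blocked by [2,9]×[7,11], reject
11. q=(5,2) nearest=1 d=2 new=(5,2) → add node 6 parent=1 cost=8
12. q=(29,4) nearest=5 d=3 new=(29,4) → add node 7 parent=5 cost=33
13. q=(16,6) nearest=2 d=4 new=(16,6) → blocked by [16,18]×[4,7], reject
14. q=(22,0) nearest=4 d=2 new=(22,0) → add node 8 parent=4 cost=26
15. q=(23,14) nearest=5 d=7 new=(23,13) → add node 9 parent=5 cost=36
16. q=(28,5) nearest=7 d=1 new=(28,5) → add node 10 parent=7 cost=34
17. q=(15,3) nearest=2 d=3 new=(15,3) → add node 11 parent=2 cost=15
18. q=(25,5) nearest=5 d=2 new=(25,5) → add node 12 parent=5 cost=32
19. q=(29,14) nearest=9 d=6 new=(29,14) → blocked by [25,30]×[12,14], reject
20. q=(17,10) nearest=9 d=6 new=(17,10) → add node 13 parent=9 cost=42
21. q=(17,5) nearest=11 d=2 new=(17,5) → blocked by [16,18]×[4,7], reject
22. q=(14,18) nearest=13 d=8 new=(14,16) → add node 14 parent=13 cost=48
23. q=(26,8) nearest=5 d=1 new=(26,8) → add node 15 parent=5 cost=31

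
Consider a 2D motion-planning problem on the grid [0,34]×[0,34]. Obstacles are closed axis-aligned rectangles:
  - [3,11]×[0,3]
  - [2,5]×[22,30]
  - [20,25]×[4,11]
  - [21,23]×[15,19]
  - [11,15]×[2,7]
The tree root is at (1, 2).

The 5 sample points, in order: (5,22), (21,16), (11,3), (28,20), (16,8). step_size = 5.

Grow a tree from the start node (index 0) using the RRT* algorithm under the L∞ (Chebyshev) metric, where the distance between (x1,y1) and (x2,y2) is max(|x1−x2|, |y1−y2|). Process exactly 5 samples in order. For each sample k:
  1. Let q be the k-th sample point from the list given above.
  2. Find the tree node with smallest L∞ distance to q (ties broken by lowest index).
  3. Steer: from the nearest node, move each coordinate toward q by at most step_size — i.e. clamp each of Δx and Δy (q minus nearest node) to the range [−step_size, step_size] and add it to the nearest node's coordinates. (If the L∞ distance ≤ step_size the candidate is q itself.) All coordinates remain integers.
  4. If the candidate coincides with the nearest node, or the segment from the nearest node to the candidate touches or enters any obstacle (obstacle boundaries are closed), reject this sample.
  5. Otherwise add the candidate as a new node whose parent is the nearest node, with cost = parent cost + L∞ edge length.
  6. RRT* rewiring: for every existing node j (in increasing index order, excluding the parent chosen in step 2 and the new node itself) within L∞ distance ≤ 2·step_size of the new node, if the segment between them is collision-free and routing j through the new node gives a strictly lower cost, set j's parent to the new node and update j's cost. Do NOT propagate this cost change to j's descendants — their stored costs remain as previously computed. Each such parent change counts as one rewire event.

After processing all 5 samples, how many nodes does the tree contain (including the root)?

1. q=(5,22) nearest=0 d=20 new=(5,7) → add node 1 parent=0 cost=5
2. q=(21,16) nearest=1 d=16 new=(10,12) → add node 2 parent=1 cost=10
3. q=(11,3) nearest=1 d=6 new=(10,3) → blocked by [3,11]×[0,3], reject
4. q=(28,20) nearest=2 d=18 new=(15,17) → add node 3 parent=2 cost=15
5. q=(16,8) nearest=2 d=6 new=(15,8) → add node 4 parent=2 cost=15

Node count: 5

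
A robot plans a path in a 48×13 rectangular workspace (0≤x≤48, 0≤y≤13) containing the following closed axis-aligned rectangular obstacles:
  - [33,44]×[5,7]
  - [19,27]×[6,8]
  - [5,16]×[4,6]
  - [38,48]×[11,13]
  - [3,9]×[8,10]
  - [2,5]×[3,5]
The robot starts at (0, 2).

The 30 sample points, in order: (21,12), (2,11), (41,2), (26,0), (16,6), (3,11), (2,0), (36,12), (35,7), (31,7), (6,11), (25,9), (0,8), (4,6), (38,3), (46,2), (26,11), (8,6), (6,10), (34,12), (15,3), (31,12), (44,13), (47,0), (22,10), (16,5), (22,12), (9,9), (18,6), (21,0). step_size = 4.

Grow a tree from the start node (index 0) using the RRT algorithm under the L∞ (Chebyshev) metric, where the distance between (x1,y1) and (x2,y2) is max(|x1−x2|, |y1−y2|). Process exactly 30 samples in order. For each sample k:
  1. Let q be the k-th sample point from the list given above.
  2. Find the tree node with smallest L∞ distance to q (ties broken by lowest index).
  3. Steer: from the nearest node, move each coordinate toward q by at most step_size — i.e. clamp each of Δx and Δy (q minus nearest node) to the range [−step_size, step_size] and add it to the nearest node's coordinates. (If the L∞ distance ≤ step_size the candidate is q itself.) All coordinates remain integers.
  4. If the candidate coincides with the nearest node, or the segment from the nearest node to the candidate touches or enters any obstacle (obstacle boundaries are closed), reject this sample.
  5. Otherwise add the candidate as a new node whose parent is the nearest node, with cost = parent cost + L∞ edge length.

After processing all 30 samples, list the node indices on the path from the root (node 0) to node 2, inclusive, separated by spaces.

Path: 0 2

1. q=(21,12) nearest=0 d=21 new=(4,6) → blocked by [2,5]×[3,5], reject
2. q=(2,11) nearest=0 d=9 new=(2,6) → add node 1 parent=0 cost=4
3. q=(41,2) nearest=1 d=39 new=(6,2) → blocked by [2,5]×[3,5], reject
4. q=(26,0) nearest=1 d=24 new=(6,2) → blocked by [2,5]×[3,5], reject
5. q=(16,6) nearest=1 d=14 new=(6,6) → blocked by [5,16]×[4,6], reject
6. q=(3,11) nearest=1 d=5 new=(3,10) → blocked by [3,9]×[8,10], reject
7. q=(2,0) nearest=0 d=2 new=(2,0) → add node 2 parent=0 cost=2
8. q=(36,12) nearest=1 d=34 new=(6,10) → blocked by [3,9]×[8,10], reject
9. q=(35,7) nearest=1 d=33 new=(6,7) → add node 3 parent=1 cost=8
10. q=(31,7) nearest=3 d=25 new=(10,7) → add node 4 parent=3 cost=12
11. q=(6,11) nearest=3 d=4 new=(6,11) → blocked by [3,9]×[8,10], reject
12. q=(25,9) nearest=4 d=15 new=(14,9) → add node 5 parent=4 cost=16
13. q=(0,8) nearest=1 d=2 new=(0,8) → add node 6 parent=1 cost=6
14. q=(4,6) nearest=1 d=2 new=(4,6) → add node 7 parent=1 cost=6
15. q=(38,3) nearest=5 d=24 new=(18,5) → add node 8 parent=5 cost=20
16. q=(46,2) nearest=8 d=28 new=(22,2) → add node 9 parent=8 cost=24
17. q=(26,11) nearest=8 d=8 new=(22,9) → blocked by [19,27]×[6,8], reject
18. q=(8,6) nearest=3 d=2 new=(8,6) → blocked by [5,16]×[4,6], reject
19. q=(6,10) nearest=3 d=3 new=(6,10) → blocked by [3,9]×[8,10], reject
20. q=(34,12) nearest=9 d=12 new=(26,6) → blocked by [19,27]×[6,8], reject
21. q=(15,3) nearest=8 d=3 new=(15,3) → add node 10 parent=8 cost=23
22. q=(31,12) nearest=9 d=10 new=(26,6) → blocked by [19,27]×[6,8], reject
23. q=(44,13) nearest=9 d=22 new=(26,6) → blocked by [19,27]×[6,8], reject
24. q=(47,0) nearest=9 d=25 new=(26,0) → add node 11 parent=9 cost=28
25. q=(22,10) nearest=8 d=5 new=(22,9) → blocked by [19,27]×[6,8], reject
26. q=(16,5) nearest=8 d=2 new=(16,5) → blocked by [5,16]×[4,6], reject
27. q=(22,12) nearest=8 d=7 new=(22,9) → blocked by [19,27]×[6,8], reject
28. q=(9,9) nearest=4 d=2 new=(9,9) → blocked by [3,9]×[8,10], reject
29. q=(18,6) nearest=8 d=1 new=(18,6) → add node 12 parent=8 cost=21
30. q=(21,0) nearest=9 d=2 new=(21,0) → add node 13 parent=9 cost=26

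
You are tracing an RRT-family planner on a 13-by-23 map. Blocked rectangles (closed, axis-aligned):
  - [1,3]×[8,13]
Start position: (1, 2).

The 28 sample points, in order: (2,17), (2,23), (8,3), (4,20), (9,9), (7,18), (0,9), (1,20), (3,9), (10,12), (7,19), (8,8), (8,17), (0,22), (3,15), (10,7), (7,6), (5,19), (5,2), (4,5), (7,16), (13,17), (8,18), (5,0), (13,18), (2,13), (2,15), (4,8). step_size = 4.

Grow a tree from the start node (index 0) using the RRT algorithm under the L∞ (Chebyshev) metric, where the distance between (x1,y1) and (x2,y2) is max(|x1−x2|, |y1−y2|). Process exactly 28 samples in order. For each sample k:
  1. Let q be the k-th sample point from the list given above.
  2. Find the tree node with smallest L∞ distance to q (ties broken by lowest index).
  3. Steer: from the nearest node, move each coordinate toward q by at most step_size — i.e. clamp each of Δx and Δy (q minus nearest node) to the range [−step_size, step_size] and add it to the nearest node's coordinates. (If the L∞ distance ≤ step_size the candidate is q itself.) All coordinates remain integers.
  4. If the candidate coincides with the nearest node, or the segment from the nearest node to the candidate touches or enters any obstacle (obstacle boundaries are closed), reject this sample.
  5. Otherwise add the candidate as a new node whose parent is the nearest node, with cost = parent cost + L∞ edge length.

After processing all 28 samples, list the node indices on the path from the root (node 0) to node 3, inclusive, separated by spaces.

1. q=(2,17) nearest=0 d=15 new=(2,6) → add node 1 parent=0 cost=4
2. q=(2,23) nearest=1 d=17 new=(2,10) → blocked by [1,3]×[8,13], reject
3. q=(8,3) nearest=1 d=6 new=(6,3) → add node 2 parent=1 cost=8
4. q=(4,20) nearest=1 d=14 new=(4,10) → blocked by [1,3]×[8,13], reject
5. q=(9,9) nearest=2 d=6 new=(9,7) → add node 3 parent=2 cost=12
6. q=(7,18) nearest=3 d=11 new=(7,11) → add node 4 parent=3 cost=16
7. q=(0,9) nearest=1 d=3 new=(0,9) → add node 5 parent=1 cost=7
8. q=(1,20) nearest=4 d=9 new=(3,15) → add node 6 parent=4 cost=20
9. q=(3,9) nearest=1 d=3 new=(3,9) → blocked by [1,3]×[8,13], reject
10. q=(10,12) nearest=4 d=3 new=(10,12) → add node 7 parent=4 cost=19
11. q=(7,19) nearest=6 d=4 new=(7,19) → add node 8 parent=6 cost=24
12. q=(8,8) nearest=3 d=1 new=(8,8) → add node 9 parent=3 cost=13
13. q=(8,17) nearest=8 d=2 new=(8,17) → add node 10 parent=8 cost=26
14. q=(0,22) nearest=6 d=7 new=(0,19) → add node 11 parent=6 cost=24
15. q=(3,15) nearest=6 d=0 → coincident, reject
16. q=(10,7) nearest=3 d=1 new=(10,7) → add node 12 parent=3 cost=13
17. q=(7,6) nearest=3 d=2 new=(7,6) → add node 13 parent=3 cost=14
18. q=(5,19) nearest=8 d=2 new=(5,19) → add node 14 parent=8 cost=26
19. q=(5,2) nearest=2 d=1 new=(5,2) → add node 15 parent=2 cost=9
20. q=(4,5) nearest=1 d=2 new=(4,5) → add node 16 parent=1 cost=6
21. q=(7,16) nearest=10 d=1 new=(7,16) → add node 17 parent=10 cost=27
22. q=(13,17) nearest=7 d=5 new=(13,16) → add node 18 parent=7 cost=23
23. q=(8,18) nearest=8 d=1 new=(8,18) → add node 19 parent=8 cost=25
24. q=(5,0) nearest=15 d=2 new=(5,0) → add node 20 parent=15 cost=11
25. q=(13,18) nearest=18 d=2 new=(13,18) → add node 21 parent=18 cost=25
26. q=(2,13) nearest=6 d=2 new=(2,13) → blocked by [1,3]×[8,13], reject
27. q=(2,15) nearest=6 d=1 new=(2,15) → add node 22 parent=6 cost=21
28. q=(4,8) nearest=1 d=2 new=(4,8) → add node 23 parent=1 cost=6

Path: 0 1 2 3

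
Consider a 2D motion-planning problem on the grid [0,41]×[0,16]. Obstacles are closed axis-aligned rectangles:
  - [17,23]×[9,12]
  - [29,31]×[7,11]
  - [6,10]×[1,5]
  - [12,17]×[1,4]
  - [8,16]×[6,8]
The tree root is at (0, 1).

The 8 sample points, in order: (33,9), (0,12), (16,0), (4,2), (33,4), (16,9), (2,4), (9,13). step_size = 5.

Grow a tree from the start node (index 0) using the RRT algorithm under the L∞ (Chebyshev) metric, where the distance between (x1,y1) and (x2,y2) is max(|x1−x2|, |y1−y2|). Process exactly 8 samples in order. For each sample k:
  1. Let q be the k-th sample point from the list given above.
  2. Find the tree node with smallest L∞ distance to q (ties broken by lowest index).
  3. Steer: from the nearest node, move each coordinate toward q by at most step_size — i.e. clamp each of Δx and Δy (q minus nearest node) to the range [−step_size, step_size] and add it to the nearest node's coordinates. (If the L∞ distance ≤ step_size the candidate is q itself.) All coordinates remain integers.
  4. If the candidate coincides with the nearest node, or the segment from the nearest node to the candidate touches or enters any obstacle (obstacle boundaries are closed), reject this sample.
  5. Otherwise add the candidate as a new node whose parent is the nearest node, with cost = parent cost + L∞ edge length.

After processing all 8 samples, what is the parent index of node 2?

1. q=(33,9) nearest=0 d=33 new=(5,6) → add node 1 parent=0 cost=5
2. q=(0,12) nearest=1 d=6 new=(0,11) → add node 2 parent=1 cost=10
3. q=(16,0) nearest=1 d=11 new=(10,1) → blocked by [6,10]×[1,5], reject
4. q=(4,2) nearest=0 d=4 new=(4,2) → add node 3 parent=0 cost=4
5. q=(33,4) nearest=1 d=28 new=(10,4) → blocked by [6,10]×[1,5], reject
6. q=(16,9) nearest=1 d=11 new=(10,9) → blocked by [8,16]×[6,8], reject
7. q=(2,4) nearest=3 d=2 new=(2,4) → add node 4 parent=3 cost=6
8. q=(9,13) nearest=1 d=7 new=(9,11) → add node 5 parent=1 cost=10

Parent of node 2: 1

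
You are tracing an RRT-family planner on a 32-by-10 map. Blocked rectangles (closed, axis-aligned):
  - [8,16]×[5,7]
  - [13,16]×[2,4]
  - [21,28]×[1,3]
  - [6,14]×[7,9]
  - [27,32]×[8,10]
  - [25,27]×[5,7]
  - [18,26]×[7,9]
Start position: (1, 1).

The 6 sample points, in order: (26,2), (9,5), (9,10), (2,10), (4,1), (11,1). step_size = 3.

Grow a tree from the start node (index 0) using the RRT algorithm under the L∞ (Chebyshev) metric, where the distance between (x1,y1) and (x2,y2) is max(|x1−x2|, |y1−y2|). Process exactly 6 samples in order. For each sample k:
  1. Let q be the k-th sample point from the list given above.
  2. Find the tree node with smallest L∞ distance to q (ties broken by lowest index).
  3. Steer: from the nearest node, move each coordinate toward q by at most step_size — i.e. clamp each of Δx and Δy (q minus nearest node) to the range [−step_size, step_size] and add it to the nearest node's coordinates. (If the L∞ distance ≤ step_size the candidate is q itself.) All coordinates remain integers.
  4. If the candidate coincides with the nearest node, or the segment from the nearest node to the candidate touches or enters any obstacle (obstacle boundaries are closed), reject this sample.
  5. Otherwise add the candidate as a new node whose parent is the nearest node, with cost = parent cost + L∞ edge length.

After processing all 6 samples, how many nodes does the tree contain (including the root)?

1. q=(26,2) nearest=0 d=25 new=(4,2) → add node 1 parent=0 cost=3
2. q=(9,5) nearest=1 d=5 new=(7,5) → add node 2 parent=1 cost=6
3. q=(9,10) nearest=2 d=5 new=(9,8) → blocked by [8,16]×[5,7], reject
4. q=(2,10) nearest=2 d=5 new=(4,8) → add node 3 parent=2 cost=9
5. q=(4,1) nearest=1 d=1 new=(4,1) → add node 4 parent=1 cost=4
6. q=(11,1) nearest=2 d=4 new=(10,2) → add node 5 parent=2 cost=9

Node count: 6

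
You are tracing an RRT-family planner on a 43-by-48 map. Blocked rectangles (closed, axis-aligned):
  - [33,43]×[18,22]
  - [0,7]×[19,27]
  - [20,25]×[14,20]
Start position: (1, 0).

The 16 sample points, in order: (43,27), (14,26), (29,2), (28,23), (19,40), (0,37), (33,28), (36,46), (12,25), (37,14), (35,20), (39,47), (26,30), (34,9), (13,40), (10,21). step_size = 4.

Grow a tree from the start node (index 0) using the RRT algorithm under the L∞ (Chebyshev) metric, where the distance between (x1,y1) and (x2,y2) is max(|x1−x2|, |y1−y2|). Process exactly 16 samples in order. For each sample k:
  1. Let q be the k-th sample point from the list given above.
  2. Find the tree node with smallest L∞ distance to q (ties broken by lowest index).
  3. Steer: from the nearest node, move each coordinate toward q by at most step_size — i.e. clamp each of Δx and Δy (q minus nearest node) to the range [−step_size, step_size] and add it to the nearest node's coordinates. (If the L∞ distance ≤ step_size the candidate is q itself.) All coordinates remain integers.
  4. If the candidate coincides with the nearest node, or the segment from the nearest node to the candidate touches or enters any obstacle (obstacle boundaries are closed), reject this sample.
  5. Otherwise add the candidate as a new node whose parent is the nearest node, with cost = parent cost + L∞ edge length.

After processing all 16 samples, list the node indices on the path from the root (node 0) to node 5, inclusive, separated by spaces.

Path: 0 1 2 4 5

1. q=(43,27) nearest=0 d=42 new=(5,4) → add node 1 parent=0 cost=4
2. q=(14,26) nearest=1 d=22 new=(9,8) → add node 2 parent=1 cost=8
3. q=(29,2) nearest=2 d=20 new=(13,4) → add node 3 parent=2 cost=12
4. q=(28,23) nearest=2 d=19 new=(13,12) → add node 4 parent=2 cost=12
5. q=(19,40) nearest=4 d=28 new=(17,16) → add node 5 parent=4 cost=16
6. q=(0,37) nearest=5 d=21 new=(13,20) → add node 6 parent=5 cost=20
7. q=(33,28) nearest=5 d=16 new=(21,20) → blocked by [20,25]×[14,20], reject
8. q=(36,46) nearest=6 d=26 new=(17,24) → add node 7 parent=6 cost=24
9. q=(12,25) nearest=6 d=5 new=(12,24) → add node 8 parent=6 cost=24
10. q=(37,14) nearest=5 d=20 new=(21,14) → blocked by [20,25]×[14,20], reject
11. q=(35,20) nearest=5 d=18 new=(21,20) → blocked by [20,25]×[14,20], reject
12. q=(39,47) nearest=7 d=23 new=(21,28) → add node 9 parent=7 cost=28
13. q=(26,30) nearest=9 d=5 new=(25,30) → add node 10 parent=9 cost=32
14. q=(34,9) nearest=5 d=17 new=(21,12) → add node 11 parent=5 cost=20
15. q=(13,40) nearest=9 d=12 new=(17,32) → add node 12 parent=9 cost=32
16. q=(10,21) nearest=6 d=3 new=(10,21) → add node 13 parent=6 cost=23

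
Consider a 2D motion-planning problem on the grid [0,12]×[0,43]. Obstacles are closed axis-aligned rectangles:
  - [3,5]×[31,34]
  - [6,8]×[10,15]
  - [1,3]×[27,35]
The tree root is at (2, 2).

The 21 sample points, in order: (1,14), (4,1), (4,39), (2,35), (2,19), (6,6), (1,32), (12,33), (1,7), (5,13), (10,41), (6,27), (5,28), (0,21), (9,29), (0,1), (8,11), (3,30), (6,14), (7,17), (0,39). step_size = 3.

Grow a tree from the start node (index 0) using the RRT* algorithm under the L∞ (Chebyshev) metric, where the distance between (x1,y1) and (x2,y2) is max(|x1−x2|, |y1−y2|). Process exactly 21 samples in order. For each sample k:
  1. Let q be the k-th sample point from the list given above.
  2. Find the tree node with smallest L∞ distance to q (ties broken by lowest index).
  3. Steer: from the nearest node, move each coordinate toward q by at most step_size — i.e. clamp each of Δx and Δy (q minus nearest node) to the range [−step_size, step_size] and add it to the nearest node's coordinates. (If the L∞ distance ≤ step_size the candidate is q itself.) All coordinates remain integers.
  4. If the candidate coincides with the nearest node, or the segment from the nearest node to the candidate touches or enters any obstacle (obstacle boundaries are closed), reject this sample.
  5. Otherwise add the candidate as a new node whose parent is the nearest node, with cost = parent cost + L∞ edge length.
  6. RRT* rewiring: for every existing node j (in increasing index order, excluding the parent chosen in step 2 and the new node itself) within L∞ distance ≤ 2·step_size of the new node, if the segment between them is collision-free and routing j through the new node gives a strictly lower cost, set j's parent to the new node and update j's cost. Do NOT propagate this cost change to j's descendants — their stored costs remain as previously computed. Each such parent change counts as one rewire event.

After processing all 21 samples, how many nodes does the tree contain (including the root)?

1. q=(1,14) nearest=0 d=12 new=(1,5) → add node 1 parent=0 cost=3
2. q=(4,1) nearest=0 d=2 new=(4,1) → add node 2 parent=0 cost=2
3. q=(4,39) nearest=1 d=34 new=(4,8) → add node 3 parent=1 cost=6
4. q=(2,35) nearest=3 d=27 new=(2,11) → add node 4 parent=3 cost=9
5. q=(2,19) nearest=4 d=8 new=(2,14) → add node 5 parent=4 cost=12
6. q=(6,6) nearest=3 d=2 new=(6,6) → add node 6 parent=3 cost=8
7. q=(1,32) nearest=5 d=18 new=(1,17) → add node 7 parent=5 cost=15
8. q=(12,33) nearest=7 d=16 new=(4,20) → add node 8 parent=7 cost=18
9. q=(1,7) nearest=1 d=2 new=(1,7) → add node 9 parent=1 cost=5
10. q=(5,13) nearest=4 d=3 new=(5,13) → add node 10 parent=4 cost=12
11. q=(10,41) nearest=8 d=21 new=(7,23) → add node 11 parent=8 cost=21
12. q=(6,27) nearest=11 d=4 new=(6,26) → add node 12 parent=11 cost=24
13. q=(5,28) nearest=12 d=2 new=(5,28) → add node 13 parent=12 cost=26
14. q=(0,21) nearest=7 d=4 new=(0,20) → add node 14 parent=7 cost=18
15. q=(9,29) nearest=12 d=3 new=(9,29) → add node 15 parent=12 cost=27
16. q=(0,1) nearest=0 d=2 new=(0,1) → add node 16 parent=0 cost=2
17. q=(8,11) nearest=10 d=3 new=(8,11) → blocked by [6,8]×[10,15], reject
18. q=(3,30) nearest=13 d=2 new=(3,30) → blocked by [1,3]×[27,35], reject
19. q=(6,14) nearest=10 d=1 new=(6,14) → blocked by [6,8]×[10,15], reject
20. q=(7,17) nearest=8 d=3 new=(7,17) → add node 17 parent=8 cost=21
21. q=(0,39) nearest=15 d=10 new=(6,32) → add node 18 parent=15 cost=30

Node count: 19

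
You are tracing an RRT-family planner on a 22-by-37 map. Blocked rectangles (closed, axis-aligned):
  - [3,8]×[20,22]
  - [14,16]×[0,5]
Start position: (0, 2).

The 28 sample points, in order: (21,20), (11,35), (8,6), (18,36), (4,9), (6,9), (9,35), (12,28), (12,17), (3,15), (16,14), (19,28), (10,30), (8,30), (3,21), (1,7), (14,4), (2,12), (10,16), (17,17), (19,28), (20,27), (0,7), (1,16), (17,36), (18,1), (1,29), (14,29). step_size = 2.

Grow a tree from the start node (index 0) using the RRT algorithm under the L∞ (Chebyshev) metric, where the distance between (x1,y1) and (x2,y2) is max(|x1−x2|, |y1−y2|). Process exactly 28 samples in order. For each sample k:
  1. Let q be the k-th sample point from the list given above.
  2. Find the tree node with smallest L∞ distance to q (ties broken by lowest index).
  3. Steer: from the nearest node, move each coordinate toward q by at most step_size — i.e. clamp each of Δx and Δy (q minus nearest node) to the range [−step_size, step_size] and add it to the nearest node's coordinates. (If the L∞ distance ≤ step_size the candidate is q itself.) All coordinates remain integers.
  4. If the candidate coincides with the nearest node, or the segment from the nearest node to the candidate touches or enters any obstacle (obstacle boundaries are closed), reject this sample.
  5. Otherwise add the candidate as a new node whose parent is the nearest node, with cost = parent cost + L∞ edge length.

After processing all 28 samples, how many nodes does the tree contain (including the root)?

Node count: 27

1. q=(21,20) nearest=0 d=21 new=(2,4) → add node 1 parent=0 cost=2
2. q=(11,35) nearest=1 d=31 new=(4,6) → add node 2 parent=1 cost=4
3. q=(8,6) nearest=2 d=4 new=(6,6) → add node 3 parent=2 cost=6
4. q=(18,36) nearest=2 d=30 new=(6,8) → add node 4 parent=2 cost=6
5. q=(4,9) nearest=4 d=2 new=(4,9) → add node 5 parent=4 cost=8
6. q=(6,9) nearest=4 d=1 new=(6,9) → add node 6 parent=4 cost=7
7. q=(9,35) nearest=5 d=26 new=(6,11) → add node 7 parent=5 cost=10
8. q=(12,28) nearest=7 d=17 new=(8,13) → add node 8 parent=7 cost=12
9. q=(12,17) nearest=8 d=4 new=(10,15) → add node 9 parent=8 cost=14
10. q=(3,15) nearest=7 d=4 new=(4,13) → add node 10 parent=7 cost=12
11. q=(16,14) nearest=9 d=6 new=(12,14) → add node 11 parent=9 cost=16
12. q=(19,28) nearest=9 d=13 new=(12,17) → add node 12 parent=9 cost=16
13. q=(10,30) nearest=12 d=13 new=(10,19) → add node 13 parent=12 cost=18
14. q=(8,30) nearest=13 d=11 new=(8,21) → blocked by [3,8]×[20,22], reject
15. q=(3,21) nearest=9 d=7 new=(8,17) → add node 14 parent=9 cost=16
16. q=(1,7) nearest=1 d=3 new=(1,6) → add node 15 parent=1 cost=4
17. q=(14,4) nearest=3 d=8 new=(8,4) → add node 16 parent=3 cost=8
18. q=(2,12) nearest=10 d=2 new=(2,12) → add node 17 parent=10 cost=14
19. q=(10,16) nearest=9 d=1 new=(10,16) → add node 18 parent=9 cost=15
20. q=(17,17) nearest=11 d=5 new=(14,16) → add node 19 parent=11 cost=18
21. q=(19,28) nearest=13 d=9 new=(12,21) → add node 20 parent=13 cost=20
22. q=(20,27) nearest=20 d=8 new=(14,23) → add node 21 parent=20 cost=22
23. q=(0,7) nearest=15 d=1 new=(0,7) → add node 22 parent=15 cost=5
24. q=(1,16) nearest=10 d=3 new=(2,15) → add node 23 parent=10 cost=14
25. q=(17,36) nearest=21 d=13 new=(16,25) → add node 24 parent=21 cost=24
26. q=(18,1) nearest=16 d=10 new=(10,2) → add node 25 parent=16 cost=10
27. q=(1,29) nearest=13 d=10 new=(8,21) → blocked by [3,8]×[20,22], reject
28. q=(14,29) nearest=24 d=4 new=(14,27) → add node 26 parent=24 cost=26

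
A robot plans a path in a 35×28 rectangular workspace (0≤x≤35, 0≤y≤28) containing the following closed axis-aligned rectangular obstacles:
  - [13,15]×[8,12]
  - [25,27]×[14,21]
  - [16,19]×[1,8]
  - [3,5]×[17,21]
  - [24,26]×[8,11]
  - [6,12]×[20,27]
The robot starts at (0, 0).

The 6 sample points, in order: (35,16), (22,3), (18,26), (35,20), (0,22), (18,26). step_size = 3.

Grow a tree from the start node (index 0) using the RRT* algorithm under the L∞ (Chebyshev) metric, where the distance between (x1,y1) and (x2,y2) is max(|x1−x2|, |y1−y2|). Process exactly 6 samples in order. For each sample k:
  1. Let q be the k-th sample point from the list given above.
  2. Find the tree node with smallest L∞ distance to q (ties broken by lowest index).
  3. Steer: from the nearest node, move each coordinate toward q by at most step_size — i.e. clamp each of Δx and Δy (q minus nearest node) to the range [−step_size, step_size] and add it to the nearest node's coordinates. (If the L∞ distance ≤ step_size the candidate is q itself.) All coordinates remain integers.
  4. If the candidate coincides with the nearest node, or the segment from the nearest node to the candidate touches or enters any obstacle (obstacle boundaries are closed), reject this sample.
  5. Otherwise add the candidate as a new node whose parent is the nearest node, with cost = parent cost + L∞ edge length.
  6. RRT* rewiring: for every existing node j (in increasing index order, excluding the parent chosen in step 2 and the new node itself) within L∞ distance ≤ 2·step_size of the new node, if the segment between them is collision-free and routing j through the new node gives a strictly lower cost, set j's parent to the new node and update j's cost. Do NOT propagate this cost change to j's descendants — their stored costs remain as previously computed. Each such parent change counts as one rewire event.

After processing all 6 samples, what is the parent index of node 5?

Parent of node 5: 3

1. q=(35,16) nearest=0 d=35 new=(3,3) → add node 1 parent=0 cost=3
2. q=(22,3) nearest=1 d=19 new=(6,3) → add node 2 parent=1 cost=6
3. q=(18,26) nearest=1 d=23 new=(6,6) → add node 3 parent=1 cost=6
4. q=(35,20) nearest=2 d=29 new=(9,6) → add node 4 parent=2 cost=9
5. q=(0,22) nearest=3 d=16 new=(3,9) → add node 5 parent=3 cost=9
6. q=(18,26) nearest=5 d=17 new=(6,12) → add node 6 parent=5 cost=12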